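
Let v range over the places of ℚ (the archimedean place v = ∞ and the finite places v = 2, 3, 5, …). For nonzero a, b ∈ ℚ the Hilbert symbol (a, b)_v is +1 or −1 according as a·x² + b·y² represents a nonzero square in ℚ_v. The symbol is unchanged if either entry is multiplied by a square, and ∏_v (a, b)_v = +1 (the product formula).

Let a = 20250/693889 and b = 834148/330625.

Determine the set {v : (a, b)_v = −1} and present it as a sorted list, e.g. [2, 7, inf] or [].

[5, 7]

(a, b) ≡ (10, 217) mod (ℚ^×)²; places V = {2, 3, 5, 7, 17, 23, 31, ∞}.
(a,b)_5: α=3, u≡3; β=-4, v≡2 (mod 5); (3|5)=-1, (2|5)=-1; sign (−1)^0·-1^-4·-1^3 = -1.
(a,b)_3: α=4, u≡1; β=0, v≡1 (mod 3); (1|3)=+1, (1|3)=+1; sign (−1)^0·+1^0·+1^4 = +1.
(a,b)_23: α=0, u≡5; β=-2, v≡19 (mod 23); (5|23)=-1, (19|23)=-1; sign (−1)^0·-1^-2·-1^0 = +1.
(a,b)_7: α=-4, u≡3; β=1, v≡3 (mod 7); (3|7)=-1, (3|7)=-1; sign (−1)^0·-1^1·-1^-4 = -1.
(a,b)_2: α=1, β=2; u≡5, v≡1 (mod 8); ε(u)ε(v)=0·0, αω(v)=1·0, βω(u)=2·1; sum ≡ 0  ⇒  +1.
(a,b)_17: α=-2, u≡5; β=0, v≡1 (mod 17); (5|17)=-1, (1|17)=+1; sign (−1)^0·-1^0·+1^-2 = +1.
(a,b)_∞: sgn(10)=+, sgn(217)=+, so +1.
(a,b)_31: α=0, u≡14; β=3, v≡9 (mod 31); (14|31)=+1, (9|31)=+1; sign (−1)^0·+1^3·+1^0 = +1.
(10, 217 / ℚ) ramifies at {5, 7}: a division algebra.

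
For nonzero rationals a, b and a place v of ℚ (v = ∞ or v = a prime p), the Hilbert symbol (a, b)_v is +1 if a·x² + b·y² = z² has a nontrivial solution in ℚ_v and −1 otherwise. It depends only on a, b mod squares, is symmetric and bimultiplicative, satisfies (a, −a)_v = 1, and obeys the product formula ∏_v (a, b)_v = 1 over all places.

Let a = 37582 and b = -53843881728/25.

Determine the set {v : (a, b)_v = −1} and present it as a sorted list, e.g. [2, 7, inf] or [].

[7, 23, 41, 43]

Mod squares: a ≡ 37582, b ≡ -210327663. Check v ∈ {∞, 2, 3, 5, 7, 13, 19, 23, 41, 43}.
v=19: a=19^1·(≡2), b=19^1·(≡16) mod 19; (2|19)=-1, (16|19)=+1; (−1)^{1·1·9}·(-1)^1·(+1)^1 = +1.
v=3: a=3^0·(≡1), b=3^1·(≡2) mod 3; (1|3)=+1, (2|3)=-1; (−1)^{0·1·1}·(+1)^1·(-1)^0 = +1.
v=7: a=7^0·(≡6), b=7^1·(≡5) mod 7; (6|7)=-1, (5|7)=-1; (−1)^{0·1·3}·(-1)^1·(-1)^0 = -1.
v=∞: 37582 > 0 and -210327663 < 0  ⇒  (a,b)_∞ = +1.
v=23: a=23^1·(≡1), b=23^1·(≡6) mod 23; (1|23)=+1, (6|23)=+1; (−1)^{1·1·11}·(+1)^1·(+1)^1 = -1.
v=2: v_2(a)=1, v_2(b)=8; units ≡ 7, 1 (mod 8); ε·ε+αω+βω = 1·0+1·0+8·0 ≡ 0  ⇒  (a,b)_2 = +1.
v=43: a=43^1·(≡14), b=43^1·(≡9) mod 43; (14|43)=+1, (9|43)=+1; (−1)^{1·1·21}·(+1)^1·(+1)^1 = -1.
v=5: a=5^0·(≡2), b=5^-2·(≡2) mod 5; (2|5)=-1, (2|5)=-1; (−1)^{0·-2·2}·(-1)^-2·(-1)^0 = +1.
v=41: a=41^0·(≡26), b=41^1·(≡40) mod 41; (26|41)=-1, (40|41)=+1; (−1)^{0·1·20}·(-1)^1·(+1)^0 = -1.
v=13: a=13^0·(≡12), b=13^1·(≡6) mod 13; (12|13)=+1, (6|13)=-1; (−1)^{0·1·6}·(+1)^1·(-1)^0 = +1.
(37582, -210327663 / ℚ) ramifies at {7, 23, 41, 43}: a division algebra.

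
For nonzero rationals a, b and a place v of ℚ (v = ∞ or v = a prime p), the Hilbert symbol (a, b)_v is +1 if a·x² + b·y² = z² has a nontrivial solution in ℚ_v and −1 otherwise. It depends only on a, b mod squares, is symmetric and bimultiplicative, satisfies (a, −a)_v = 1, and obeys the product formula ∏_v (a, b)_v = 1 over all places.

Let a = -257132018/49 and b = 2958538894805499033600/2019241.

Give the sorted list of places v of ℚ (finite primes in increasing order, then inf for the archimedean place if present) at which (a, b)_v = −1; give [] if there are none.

(a, b) ≡ (-962, 94) mod (ℚ^×)²; places V = {2, 3, 5, 7, 11, 13, 29, 37, 47, ∞}.
(a,b)_∞: sgn(-962)=−, sgn(94)=+, so +1.
(a,b)_47: α=2, u≡32; β=5, v≡42 (mod 47); (32|47)=+1, (42|47)=+1; sign (−1)^0·+1^5·+1^2 = +1.
(a,b)_13: α=1, u≡1; β=2, v≡3 (mod 13); (1|13)=+1, (3|13)=+1; sign (−1)^0·+1^2·+1^1 = +1.
(a,b)_7: α=-2, u≡4; β=-4, v≡5 (mod 7); (4|7)=+1, (5|7)=-1; sign (−1)^0·+1^-4·-1^-2 = +1.
(a,b)_3: α=0, u≡1; β=2, v≡1 (mod 3); (1|3)=+1, (1|3)=+1; sign (−1)^0·+1^2·+1^0 = +1.
(a,b)_37: α=1, u≡4; β=2, v≡14 (mod 37); (4|37)=+1, (14|37)=-1; sign (−1)^0·+1^2·-1^1 = -1.
(a,b)_11: α=2, u≡2; β=2, v≡6 (mod 11); (2|11)=-1, (6|11)=-1; sign (−1)^0·-1^2·-1^2 = +1.
(a,b)_5: α=0, u≡3; β=2, v≡4 (mod 5); (3|5)=-1, (4|5)=+1; sign (−1)^0·-1^2·+1^0 = +1.
(a,b)_2: α=1, β=11; u≡7, v≡7 (mod 8); ε(u)ε(v)=1·1, αω(v)=1·0, βω(u)=11·0; sum ≡ 1  ⇒  -1.
(a,b)_29: α=0, u≡1; β=-2, v≡20 (mod 29); (1|29)=+1, (20|29)=+1; sign (−1)^0·+1^-2·+1^0 = +1.
|Ram(-962, 94)| = 2, even; anisotropic at {2, 37}.

[2, 37]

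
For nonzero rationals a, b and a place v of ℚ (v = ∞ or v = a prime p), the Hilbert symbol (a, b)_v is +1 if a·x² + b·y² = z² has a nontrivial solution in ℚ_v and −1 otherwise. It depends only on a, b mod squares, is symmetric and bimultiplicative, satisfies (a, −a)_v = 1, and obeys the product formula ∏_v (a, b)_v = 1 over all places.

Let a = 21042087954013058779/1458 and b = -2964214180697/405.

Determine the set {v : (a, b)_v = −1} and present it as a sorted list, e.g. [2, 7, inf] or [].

[5, 7, 17, 29]

Mod squares: a ≡ 6902, b ≡ -85. Check v ∈ {∞, 2, 3, 5, 7, 11, 17, 29}.
v=2: v_2(a)=-1, v_2(b)=0; units ≡ 3, 3 (mod 8); ε·ε+αω+βω = 1·1+-1·1+0·1 ≡ 0  ⇒  (a,b)_2 = +1.
v=11: a=11^6·(≡3), b=11^4·(≡5) mod 11; (3|11)=+1, (5|11)=+1; (−1)^{6·4·5}·(+1)^4·(+1)^6 = +1.
v=29: a=29^3·(≡24), b=29^2·(≡26) mod 29; (24|29)=+1, (26|29)=-1; (−1)^{3·2·14}·(+1)^2·(-1)^3 = -1.
v=5: a=5^0·(≡3), b=5^-1·(≡3) mod 5; (3|5)=-1, (3|5)=-1; (−1)^{0·-1·2}·(-1)^-1·(-1)^0 = -1.
v=7: a=7^3·(≡6), b=7^2·(≡3) mod 7; (6|7)=-1, (3|7)=-1; (−1)^{3·2·3}·(-1)^2·(-1)^3 = -1.
v=17: a=17^5·(≡2), b=17^3·(≡7) mod 17; (2|17)=+1, (7|17)=-1; (−1)^{5·3·8}·(+1)^3·(-1)^5 = -1.
v=3: a=3^-6·(≡2), b=3^-4·(≡2) mod 3; (2|3)=-1, (2|3)=-1; (−1)^{-6·-4·1}·(-1)^-4·(-1)^-6 = +1.
v=∞: 6902 > 0 and -85 < 0  ⇒  (a,b)_∞ = +1.
|Ram(6902, -85)| = 4, even; anisotropic at {5, 7, 17, 29}.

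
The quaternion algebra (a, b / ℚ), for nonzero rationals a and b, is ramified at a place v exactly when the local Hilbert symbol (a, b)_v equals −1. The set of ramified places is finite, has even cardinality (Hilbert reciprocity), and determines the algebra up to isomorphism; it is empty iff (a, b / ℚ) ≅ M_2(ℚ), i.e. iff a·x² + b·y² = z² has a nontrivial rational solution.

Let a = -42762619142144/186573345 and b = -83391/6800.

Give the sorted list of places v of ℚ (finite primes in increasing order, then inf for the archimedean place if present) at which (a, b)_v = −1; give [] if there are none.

(a, b) ≡ (-451605, -3927) mod (ℚ^×)²; places V = {2, 3, 5, 7, 11, 17, 19, 23, 31, 41, 43, ∞}.
(a,b)_7: α=-1, u≡4; β=1, v≡5 (mod 7); (4|7)=+1, (5|7)=-1; sign (−1)^1·+1^1·-1^-1 = +1.
(a,b)_∞: sgn(-451605)=−, sgn(-3927)=−, so -1.
(a,b)_41: α=2, u≡32; β=0, v≡20 (mod 41); (32|41)=+1, (20|41)=+1; sign (−1)^0·+1^0·+1^2 = +1.
(a,b)_11: α=1, u≡6; β=1, v≡10 (mod 11); (6|11)=-1, (10|11)=-1; sign (−1)^1·-1^1·-1^1 = -1.
(a,b)_5: α=-1, u≡4; β=-2, v≡2 (mod 5); (4|5)=+1, (2|5)=-1; sign (−1)^0·+1^-2·-1^-1 = -1.
(a,b)_19: α=2, u≡11; β=2, v≡11 (mod 19); (11|19)=+1, (11|19)=+1; sign (−1)^0·+1^2·+1^2 = +1.
(a,b)_31: α=-2, u≡23; β=0, v≡14 (mod 31); (23|31)=-1, (14|31)=+1; sign (−1)^0·-1^0·+1^-2 = +1.
(a,b)_17: α=1, u≡12; β=-1, v≡5 (mod 17); (12|17)=-1, (5|17)=-1; sign (−1)^0·-1^-1·-1^1 = +1.
(a,b)_43: α=-2, u≡15; β=0, v≡12 (mod 43); (15|43)=+1, (12|43)=-1; sign (−1)^0·+1^0·-1^-2 = +1.
(a,b)_2: α=14, β=-4; u≡3, v≡1 (mod 8); ε(u)ε(v)=1·0, αω(v)=14·0, βω(u)=-4·1; sum ≡ 0  ⇒  +1.
(a,b)_23: α=1, u≡17; β=0, v≡2 (mod 23); (17|23)=-1, (2|23)=+1; sign (−1)^0·-1^0·+1^1 = +1.
(a,b)_3: α=-1, u≡2; β=1, v≡2 (mod 3); (2|3)=-1, (2|3)=-1; sign (−1)^1·-1^1·-1^-1 = -1.
|Ram(-451605, -3927)| = 4, even; anisotropic at {3, 5, 11, ∞}.

[3, 5, 11, inf]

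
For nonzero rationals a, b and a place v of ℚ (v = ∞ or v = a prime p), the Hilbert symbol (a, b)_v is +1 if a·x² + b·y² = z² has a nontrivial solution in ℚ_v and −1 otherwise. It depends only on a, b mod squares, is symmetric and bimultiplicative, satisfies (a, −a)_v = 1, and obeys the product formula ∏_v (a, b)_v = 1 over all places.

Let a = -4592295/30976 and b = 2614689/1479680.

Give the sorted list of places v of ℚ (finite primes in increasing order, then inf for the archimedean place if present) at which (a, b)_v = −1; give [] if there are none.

(a, b) ≡ (-56695, 5) mod (ℚ^×)²; places V = {2, 3, 5, 7, 11, 17, 23, 29, ∞}.
(a,b)_29: α=1, u≡18; β=0, v≡6 (mod 29); (18|29)=-1, (6|29)=+1; sign (−1)^0·-1^0·+1^1 = +1.
(a,b)_∞: sgn(-56695)=−, sgn(5)=+, so +1.
(a,b)_11: α=-2, u≡6; β=2, v≡4 (mod 11); (6|11)=-1, (4|11)=+1; sign (−1)^0·-1^2·+1^-2 = +1.
(a,b)_7: α=0, u≡6; β=4, v≡3 (mod 7); (6|7)=-1, (3|7)=-1; sign (−1)^0·-1^4·-1^0 = +1.
(a,b)_23: α=1, u≡5; β=0, v≡10 (mod 23); (5|23)=-1, (10|23)=-1; sign (−1)^0·-1^0·-1^1 = -1.
(a,b)_5: α=1, u≡1; β=-1, v≡4 (mod 5); (1|5)=+1, (4|5)=+1; sign (−1)^0·+1^-1·+1^1 = +1.
(a,b)_3: α=4, u≡2; β=2, v≡2 (mod 3); (2|3)=-1, (2|3)=-1; sign (−1)^0·-1^2·-1^4 = +1.
(a,b)_17: α=1, u≡6; β=-2, v≡7 (mod 17); (6|17)=-1, (7|17)=-1; sign (−1)^0·-1^-2·-1^1 = -1.
(a,b)_2: α=-8, β=-10; u≡1, v≡5 (mod 8); ε(u)ε(v)=0·0, αω(v)=-8·1, βω(u)=-10·0; sum ≡ 0  ⇒  +1.
|Ram(-56695, 5)| = 2, even; anisotropic at {17, 23}.

[17, 23]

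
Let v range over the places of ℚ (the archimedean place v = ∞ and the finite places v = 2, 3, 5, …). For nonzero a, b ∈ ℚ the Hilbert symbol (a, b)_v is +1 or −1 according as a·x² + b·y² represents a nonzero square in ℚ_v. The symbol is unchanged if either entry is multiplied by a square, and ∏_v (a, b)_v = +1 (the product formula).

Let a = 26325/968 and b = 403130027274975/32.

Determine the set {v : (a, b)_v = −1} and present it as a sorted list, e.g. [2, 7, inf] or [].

(a, b) ≡ (26, 397358) mod (ℚ^×)²; places V = {2, 3, 5, 7, 11, 13, 17, 29, 31, ∞}.
(a,b)_17: α=0, u≡8; β=1, v≡2 (mod 17); (8|17)=+1, (2|17)=+1; sign (−1)^0·+1^1·+1^0 = +1.
(a,b)_11: α=-2, u≡3; β=2, v≡5 (mod 11); (3|11)=+1, (5|11)=+1; sign (−1)^0·+1^2·+1^-2 = +1.
(a,b)_29: α=0, u≡2; β=1, v≡14 (mod 29); (2|29)=-1, (14|29)=-1; sign (−1)^0·-1^1·-1^0 = -1.
(a,b)_7: α=0, u≡6; β=2, v≡5 (mod 7); (6|7)=-1, (5|7)=-1; sign (−1)^0·-1^2·-1^0 = +1.
(a,b)_3: α=4, u≡2; β=4, v≡2 (mod 3); (2|3)=-1, (2|3)=-1; sign (−1)^0·-1^4·-1^4 = +1.
(a,b)_∞: sgn(26)=+, sgn(397358)=+, so +1.
(a,b)_5: α=2, u≡1; β=2, v≡2 (mod 5); (1|5)=+1, (2|5)=-1; sign (−1)^0·+1^2·-1^2 = +1.
(a,b)_13: α=1, u≡6; β=3, v≡9 (mod 13); (6|13)=-1, (9|13)=+1; sign (−1)^0·-1^3·+1^1 = -1.
(a,b)_31: α=0, u≡23; β=1, v≡30 (mod 31); (23|31)=-1, (30|31)=-1; sign (−1)^0·-1^1·-1^0 = -1.
(a,b)_2: α=-3, β=-5; u≡5, v≡7 (mod 8); ε(u)ε(v)=0·1, αω(v)=-3·0, βω(u)=-5·1; sum ≡ 1  ⇒  -1.
|Ram(26, 397358)| = 4, even; anisotropic at {2, 13, 29, 31}.

[2, 13, 29, 31]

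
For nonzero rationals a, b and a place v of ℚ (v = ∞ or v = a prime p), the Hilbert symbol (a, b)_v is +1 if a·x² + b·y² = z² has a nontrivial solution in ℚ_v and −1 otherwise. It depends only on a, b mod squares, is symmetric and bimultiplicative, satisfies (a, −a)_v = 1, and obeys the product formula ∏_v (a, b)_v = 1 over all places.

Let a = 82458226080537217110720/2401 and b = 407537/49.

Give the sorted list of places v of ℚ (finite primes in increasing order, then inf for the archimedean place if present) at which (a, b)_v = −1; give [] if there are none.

[5, 29]

(a, b) ≡ (43355, 407537) mod (ℚ^×)²; places V = {2, 3, 5, 7, 13, 23, 29, 47, ∞}.
(a,b)_29: α=3, u≡13; β=1, v≡11 (mod 29); (13|29)=+1, (11|29)=-1; sign (−1)^0·+1^1·-1^3 = -1.
(a,b)_23: α=3, u≡11; β=1, v≡3 (mod 23); (11|23)=-1, (3|23)=+1; sign (−1)^1·-1^1·+1^3 = +1.
(a,b)_2: α=6, β=0; u≡3, v≡1 (mod 8); ε(u)ε(v)=1·0, αω(v)=6·0, βω(u)=0·1; sum ≡ 0  ⇒  +1.
(a,b)_5: α=1, u≡4; β=0, v≡3 (mod 5); (4|5)=+1, (3|5)=-1; sign (−1)^0·+1^0·-1^1 = -1.
(a,b)_47: α=4, u≡36; β=1, v≡35 (mod 47); (36|47)=+1, (35|47)=-1; sign (−1)^0·+1^1·-1^4 = +1.
(a,b)_13: α=3, u≡6; β=1, v≡11 (mod 13); (6|13)=-1, (11|13)=-1; sign (−1)^0·-1^1·-1^3 = +1.
(a,b)_7: α=-4, u≡2; β=-2, v≡4 (mod 7); (2|7)=+1, (4|7)=+1; sign (−1)^0·+1^-2·+1^-4 = +1.
(a,b)_∞: sgn(43355)=+, sgn(407537)=+, so +1.
(a,b)_3: α=4, u≡2; β=0, v≡2 (mod 3); (2|3)=-1, (2|3)=-1; sign (−1)^0·-1^0·-1^4 = +1.
|Ram(43355, 407537)| = 2, even; anisotropic at {5, 29}.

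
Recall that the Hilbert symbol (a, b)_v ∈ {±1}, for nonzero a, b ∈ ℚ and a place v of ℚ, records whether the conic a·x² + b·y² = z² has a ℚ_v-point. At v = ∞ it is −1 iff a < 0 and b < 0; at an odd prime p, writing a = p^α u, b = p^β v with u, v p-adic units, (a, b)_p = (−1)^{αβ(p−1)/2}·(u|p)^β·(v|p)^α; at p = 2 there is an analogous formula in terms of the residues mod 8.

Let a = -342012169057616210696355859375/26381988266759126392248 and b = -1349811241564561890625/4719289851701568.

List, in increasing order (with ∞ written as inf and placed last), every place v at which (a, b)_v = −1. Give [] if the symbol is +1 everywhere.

Mod squares: a ≡ -30498, b ≡ -13. Check v ∈ {∞, 2, 3, 5, 7, 11, 13, 17, 23, 29}.
v=5: a=5^8·(≡3), b=5^6·(≡3) mod 5; (3|5)=-1, (3|5)=-1; (−1)^{8·6·2}·(-1)^6·(-1)^8 = +1.
v=∞: -30498 < 0 and -13 < 0  ⇒  (a,b)_∞ = -1.
v=11: a=11^-6·(≡5), b=11^-4·(≡3) mod 11; (5|11)=+1, (3|11)=+1; (−1)^{-6·-4·5}·(+1)^-4·(+1)^-6 = +1.
v=7: a=7^6·(≡1), b=7^4·(≡4) mod 7; (1|7)=+1, (4|7)=+1; (−1)^{6·4·3}·(+1)^4·(+1)^6 = +1.
v=13: a=13^-3·(≡11), b=13^-1·(≡10) mod 13; (11|13)=-1, (10|13)=+1; (−1)^{-3·-1·6}·(-1)^-1·(+1)^-3 = -1.
v=29: a=29^2·(≡3), b=29^2·(≡4) mod 29; (3|29)=-1, (4|29)=+1; (−1)^{2·2·14}·(-1)^2·(+1)^2 = +1.
v=3: a=3^-25·(≡1), b=3^-18·(≡2) mod 3; (1|3)=+1, (2|3)=-1; (−1)^{-25·-18·1}·(+1)^-18·(-1)^-25 = -1.
v=2: v_2(a)=-3, v_2(b)=-6; units ≡ 7, 3 (mod 8); ε·ε+αω+βω = 1·1+-3·1+-6·0 ≡ 0  ⇒  (a,b)_2 = +1.
v=17: a=17^3·(≡8), b=17^2·(≡1) mod 17; (8|17)=+1, (1|17)=+1; (−1)^{3·2·8}·(+1)^2·(+1)^3 = +1.
v=23: a=23^9·(≡6), b=23^6·(≡21) mod 23; (6|23)=+1, (21|23)=-1; (−1)^{9·6·11}·(+1)^6·(-1)^9 = -1.
|Ram(-30498, -13)| = 4, even; anisotropic at {3, 13, 23, ∞}.

[3, 13, 23, inf]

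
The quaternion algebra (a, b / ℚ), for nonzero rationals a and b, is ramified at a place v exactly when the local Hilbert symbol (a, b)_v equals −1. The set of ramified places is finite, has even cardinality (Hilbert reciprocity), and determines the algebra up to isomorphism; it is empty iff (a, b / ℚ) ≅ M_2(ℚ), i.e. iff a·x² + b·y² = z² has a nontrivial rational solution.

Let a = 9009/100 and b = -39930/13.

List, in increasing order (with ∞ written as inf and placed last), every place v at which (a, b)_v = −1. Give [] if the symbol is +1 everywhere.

[3, 13]

Mod squares: a ≡ 1001, b ≡ -4290. Check v ∈ {∞, 2, 3, 5, 7, 11, 13}.
v=7: a=7^1·(≡3), b=7^0·(≡2) mod 7; (3|7)=-1, (2|7)=+1; (−1)^{1·0·3}·(-1)^0·(+1)^1 = +1.
v=13: a=13^1·(≡12), b=13^-1·(≡6) mod 13; (12|13)=+1, (6|13)=-1; (−1)^{1·-1·6}·(+1)^-1·(-1)^1 = -1.
v=3: a=3^2·(≡2), b=3^1·(≡1) mod 3; (2|3)=-1, (1|3)=+1; (−1)^{2·1·1}·(-1)^1·(+1)^2 = -1.
v=∞: 1001 > 0 and -4290 < 0  ⇒  (a,b)_∞ = +1.
v=2: v_2(a)=-2, v_2(b)=1; units ≡ 1, 7 (mod 8); ε·ε+αω+βω = 0·1+-2·0+1·0 ≡ 0  ⇒  (a,b)_2 = +1.
v=11: a=11^1·(≡5), b=11^3·(≡7) mod 11; (5|11)=+1, (7|11)=-1; (−1)^{1·3·5}·(+1)^3·(-1)^1 = +1.
v=5: a=5^-2·(≡1), b=5^1·(≡3) mod 5; (1|5)=+1, (3|5)=-1; (−1)^{-2·1·2}·(+1)^1·(-1)^-2 = +1.
(1001, -4290 / ℚ) ramifies at {3, 13}: a division algebra.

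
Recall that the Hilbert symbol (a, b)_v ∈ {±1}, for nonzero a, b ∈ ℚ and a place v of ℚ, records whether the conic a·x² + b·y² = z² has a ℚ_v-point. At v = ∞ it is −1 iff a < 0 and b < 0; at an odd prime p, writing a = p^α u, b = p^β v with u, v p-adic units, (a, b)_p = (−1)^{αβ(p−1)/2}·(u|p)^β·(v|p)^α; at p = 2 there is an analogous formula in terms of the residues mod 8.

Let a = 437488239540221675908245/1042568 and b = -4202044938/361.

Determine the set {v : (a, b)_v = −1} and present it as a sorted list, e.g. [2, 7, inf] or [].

[5, 7, 11, 13, 17, 23]

(a, b) ≡ (5610, -71162) mod (ℚ^×)²; places V = {2, 3, 5, 7, 11, 13, 17, 19, 23, 29, ∞}.
(a,b)_13: α=2, u≡6; β=1, v≡1 (mod 13); (6|13)=-1, (1|13)=+1; sign (−1)^0·-1^1·+1^2 = -1.
(a,b)_23: α=0, u≡7; β=1, v≡17 (mod 23); (7|23)=-1, (17|23)=-1; sign (−1)^0·-1^1·-1^0 = -1.
(a,b)_29: α=2, u≡23; β=0, v≡6 (mod 29); (23|29)=+1, (6|29)=+1; sign (−1)^0·+1^0·+1^2 = +1.
(a,b)_17: α=3, u≡3; β=1, v≡9 (mod 17); (3|17)=-1, (9|17)=+1; sign (−1)^0·-1^1·+1^3 = -1.
(a,b)_3: α=23, u≡1; β=10, v≡1 (mod 3); (1|3)=+1, (1|3)=+1; sign (−1)^0·+1^10·+1^23 = +1.
(a,b)_2: α=-3, β=1; u≡5, v≡3 (mod 8); ε(u)ε(v)=0·1, αω(v)=-3·1, βω(u)=1·1; sum ≡ 0  ⇒  +1.
(a,b)_5: α=1, u≡3; β=0, v≡2 (mod 5); (3|5)=-1, (2|5)=-1; sign (−1)^0·-1^0·-1^1 = -1.
(a,b)_∞: sgn(5610)=+, sgn(-71162)=−, so +1.
(a,b)_7: α=0, u≡5; β=1, v≡5 (mod 7); (5|7)=-1, (5|7)=-1; sign (−1)^0·-1^1·-1^0 = -1.
(a,b)_19: α=-4, u≡9; β=-2, v≡2 (mod 19); (9|19)=+1, (2|19)=-1; sign (−1)^0·+1^-2·-1^-4 = +1.
(a,b)_11: α=3, u≡9; β=0, v≡7 (mod 11); (9|11)=+1, (7|11)=-1; sign (−1)^0·+1^0·-1^3 = -1.
|Ram(5610, -71162)| = 6, even; anisotropic at {5, 7, 11, 13, 17, 23}.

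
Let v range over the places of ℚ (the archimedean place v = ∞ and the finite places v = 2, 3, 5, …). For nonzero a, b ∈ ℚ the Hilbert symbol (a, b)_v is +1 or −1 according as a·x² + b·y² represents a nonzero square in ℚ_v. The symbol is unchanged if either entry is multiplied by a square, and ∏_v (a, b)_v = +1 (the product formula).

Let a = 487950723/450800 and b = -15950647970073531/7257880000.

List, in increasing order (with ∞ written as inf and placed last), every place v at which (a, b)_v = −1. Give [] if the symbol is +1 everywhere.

(a, b) ≡ (164749, -77) mod (ℚ^×)²; places V = {2, 3, 5, 7, 11, 13, 19, 23, 29, 43, ∞}.
(a,b)_3: α=4, u≡1; β=8, v≡1 (mod 3); (1|3)=+1, (1|3)=+1; sign (−1)^0·+1^8·+1^4 = +1.
(a,b)_5: α=-2, u≡4; β=-4, v≡3 (mod 5); (4|5)=+1, (3|5)=-1; sign (−1)^0·+1^-4·-1^-2 = +1.
(a,b)_7: α=-2, u≡4; β=-3, v≡6 (mod 7); (4|7)=+1, (6|7)=-1; sign (−1)^0·+1^-3·-1^-2 = +1.
(a,b)_2: α=-4, β=-6; u≡5, v≡3 (mod 8); ε(u)ε(v)=0·1, αω(v)=-4·1, βω(u)=-6·1; sum ≡ 0  ⇒  +1.
(a,b)_∞: sgn(164749)=+, sgn(-77)=−, so +1.
(a,b)_11: α=0, u≡2; β=1, v≡9 (mod 11); (2|11)=-1, (9|11)=+1; sign (−1)^0·-1^1·+1^0 = -1.
(a,b)_13: α=1, u≡8; β=2, v≡12 (mod 13); (8|13)=-1, (12|13)=+1; sign (−1)^0·-1^2·+1^1 = +1.
(a,b)_29: α=3, u≡18; β=4, v≡15 (mod 29); (18|29)=-1, (15|29)=-1; sign (−1)^0·-1^4·-1^3 = -1.
(a,b)_43: α=0, u≡35; β=2, v≡36 (mod 43); (35|43)=+1, (36|43)=+1; sign (−1)^0·+1^2·+1^0 = +1.
(a,b)_19: α=1, u≡16; β=0, v≡10 (mod 19); (16|19)=+1, (10|19)=-1; sign (−1)^0·+1^0·-1^1 = -1.
(a,b)_23: α=-1, u≡22; β=-2, v≡11 (mod 23); (22|23)=-1, (11|23)=-1; sign (−1)^0·-1^-2·-1^-1 = -1.
(164749, -77 / ℚ) ramifies at {11, 19, 23, 29}: a division algebra.

[11, 19, 23, 29]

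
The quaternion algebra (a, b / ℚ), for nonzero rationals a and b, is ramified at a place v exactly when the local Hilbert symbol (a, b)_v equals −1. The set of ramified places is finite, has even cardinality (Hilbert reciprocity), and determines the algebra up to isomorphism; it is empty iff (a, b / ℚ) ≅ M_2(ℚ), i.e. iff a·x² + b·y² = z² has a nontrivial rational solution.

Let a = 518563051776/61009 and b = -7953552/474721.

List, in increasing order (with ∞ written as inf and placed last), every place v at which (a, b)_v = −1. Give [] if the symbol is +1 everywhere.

[17, 29]

Mod squares: a ≡ 37961, b ≡ -17. Check v ∈ {∞, 2, 3, 7, 11, 13, 17, 19, 29, 53}.
v=17: a=17^1·(≡3), b=17^1·(≡4) mod 17; (3|17)=-1, (4|17)=+1; (−1)^{1·1·8}·(-1)^1·(+1)^1 = -1.
v=29: a=29^1·(≡7), b=29^0·(≡11) mod 29; (7|29)=+1, (11|29)=-1; (−1)^{1·0·14}·(+1)^0·(-1)^1 = -1.
v=11: a=11^3·(≡8), b=11^0·(≡4) mod 11; (8|11)=-1, (4|11)=+1; (−1)^{3·0·5}·(-1)^0·(+1)^3 = +1.
v=3: a=3^2·(≡2), b=3^4·(≡1) mod 3; (2|3)=-1, (1|3)=+1; (−1)^{2·4·1}·(-1)^4·(+1)^2 = +1.
v=7: a=7^3·(≡6), b=7^0·(≡1) mod 7; (6|7)=-1, (1|7)=+1; (−1)^{3·0·3}·(-1)^0·(+1)^3 = +1.
v=53: a=53^0·(≡36), b=53^-2·(≡37) mod 53; (36|53)=+1, (37|53)=+1; (−1)^{0·-2·26}·(+1)^-2·(+1)^0 = +1.
v=2: v_2(a)=8, v_2(b)=4; units ≡ 1, 7 (mod 8); ε·ε+αω+βω = 0·1+8·0+4·0 ≡ 0  ⇒  (a,b)_2 = +1.
v=∞: 37961 > 0 and -17 < 0  ⇒  (a,b)_∞ = +1.
v=19: a=19^-2·(≡12), b=19^2·(≡14) mod 19; (12|19)=-1, (14|19)=-1; (−1)^{-2·2·9}·(-1)^2·(-1)^-2 = +1.
v=13: a=13^-2·(≡12), b=13^-2·(≡4) mod 13; (12|13)=+1, (4|13)=+1; (−1)^{-2·-2·6}·(+1)^-2·(+1)^-2 = +1.
(37961, -17 / ℚ) ramifies at {17, 29}: a division algebra.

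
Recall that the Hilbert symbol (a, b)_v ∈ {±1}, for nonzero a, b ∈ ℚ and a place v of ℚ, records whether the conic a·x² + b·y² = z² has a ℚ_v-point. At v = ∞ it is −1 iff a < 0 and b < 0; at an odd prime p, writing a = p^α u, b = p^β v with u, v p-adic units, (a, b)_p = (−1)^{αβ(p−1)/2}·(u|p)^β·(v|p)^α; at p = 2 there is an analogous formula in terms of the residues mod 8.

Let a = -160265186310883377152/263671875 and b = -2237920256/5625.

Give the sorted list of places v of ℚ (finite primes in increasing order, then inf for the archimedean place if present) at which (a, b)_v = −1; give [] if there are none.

[2, 13, 17, inf]

(a, b) ≡ (-6, -2185469) mod (ℚ^×)²; places V = {2, 3, 5, 11, 13, 17, 29, 31, ∞}.
(a,b)_3: α=-3, u≡1; β=-2, v≡1 (mod 3); (1|3)=+1, (1|3)=+1; sign (−1)^0·+1^-2·+1^-3 = +1.
(a,b)_31: α=2, u≡9; β=1, v≡24 (mod 31); (9|31)=+1, (24|31)=-1; sign (−1)^0·+1^1·-1^2 = +1.
(a,b)_5: α=-10, u≡4; β=-4, v≡1 (mod 5); (4|5)=+1, (1|5)=+1; sign (−1)^0·+1^-4·+1^-10 = +1.
(a,b)_2: α=25, β=10; u≡5, v≡3 (mod 8); ε(u)ε(v)=0·1, αω(v)=25·1, βω(u)=10·1; sum ≡ 1  ⇒  -1.
(a,b)_17: α=2, u≡10; β=1, v≡6 (mod 17); (10|17)=-1, (6|17)=-1; sign (−1)^0·-1^1·-1^2 = -1.
(a,b)_∞: sgn(-6)=−, sgn(-2185469)=−, so -1.
(a,b)_13: α=2, u≡5; β=1, v≡12 (mod 13); (5|13)=-1, (12|13)=+1; sign (−1)^0·-1^1·+1^2 = -1.
(a,b)_29: α=2, u≡13; β=1, v≡26 (mod 29); (13|29)=+1, (26|29)=-1; sign (−1)^0·+1^1·-1^2 = +1.
(a,b)_11: α=2, u≡4; β=1, v≡9 (mod 11); (4|11)=+1, (9|11)=+1; sign (−1)^0·+1^1·+1^2 = +1.
|Ram(-6, -2185469)| = 4, even; anisotropic at {2, 13, 17, ∞}.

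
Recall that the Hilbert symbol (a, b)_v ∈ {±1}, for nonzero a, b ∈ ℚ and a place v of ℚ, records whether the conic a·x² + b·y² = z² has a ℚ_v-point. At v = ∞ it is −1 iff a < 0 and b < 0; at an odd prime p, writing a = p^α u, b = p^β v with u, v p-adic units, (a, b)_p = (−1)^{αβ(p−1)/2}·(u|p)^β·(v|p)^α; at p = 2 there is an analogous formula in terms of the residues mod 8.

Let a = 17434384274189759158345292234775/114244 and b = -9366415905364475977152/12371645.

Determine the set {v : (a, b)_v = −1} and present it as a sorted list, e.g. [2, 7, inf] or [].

[11, 19]

(a, b) ≡ (81719, -115) mod (ℚ^×)²; places V = {2, 3, 5, 7, 11, 13, 17, 19, 23, 37, ∞}.
(a,b)_19: α=5, u≡6; β=4, v≡18 (mod 19); (6|19)=+1, (18|19)=-1; sign (−1)^0·+1^4·-1^5 = -1.
(a,b)_2: α=-2, β=6; u≡7, v≡5 (mod 8); ε(u)ε(v)=1·0, αω(v)=-2·1, βω(u)=6·0; sum ≡ 0  ⇒  +1.
(a,b)_5: α=2, u≡4; β=-1, v≡2 (mod 5); (4|5)=+1, (2|5)=-1; sign (−1)^0·+1^-1·-1^2 = +1.
(a,b)_11: α=1, u≡3; β=-4, v≡6 (mod 11); (3|11)=+1, (6|11)=-1; sign (−1)^0·+1^-4·-1^1 = -1.
(a,b)_37: α=0, u≡2; β=2, v≡10 (mod 37); (2|37)=-1, (10|37)=+1; sign (−1)^0·-1^2·+1^0 = +1.
(a,b)_13: α=-4, u≡4; β=-2, v≡5 (mod 13); (4|13)=+1, (5|13)=-1; sign (−1)^0·+1^-2·-1^-4 = +1.
(a,b)_3: α=10, u≡2; β=2, v≡2 (mod 3); (2|3)=-1, (2|3)=-1; sign (−1)^0·-1^2·-1^10 = +1.
(a,b)_7: α=2, u≡1; β=2, v≡2 (mod 7); (1|7)=+1, (2|7)=+1; sign (−1)^0·+1^2·+1^2 = +1.
(a,b)_23: α=9, u≡10; β=5, v≡18 (mod 23); (10|23)=-1, (18|23)=+1; sign (−1)^1·-1^5·+1^9 = +1.
(a,b)_17: α=3, u≡9; β=2, v≡1 (mod 17); (9|17)=+1, (1|17)=+1; sign (−1)^0·+1^2·+1^3 = +1.
(a,b)_∞: sgn(81719)=+, sgn(-115)=−, so +1.
Ram(81719, -115) = {11, 19}; no ℚ_11-point on the conic.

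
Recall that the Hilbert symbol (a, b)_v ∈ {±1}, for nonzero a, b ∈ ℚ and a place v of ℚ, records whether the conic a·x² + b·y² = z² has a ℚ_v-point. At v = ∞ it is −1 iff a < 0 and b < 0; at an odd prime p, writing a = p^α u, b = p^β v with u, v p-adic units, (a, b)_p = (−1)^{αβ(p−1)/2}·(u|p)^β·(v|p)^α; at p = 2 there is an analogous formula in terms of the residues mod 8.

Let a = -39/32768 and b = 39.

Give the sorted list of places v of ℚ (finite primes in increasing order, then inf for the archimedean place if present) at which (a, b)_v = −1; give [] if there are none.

[3, 13]

Mod squares: a ≡ -78, b ≡ 39. Check v ∈ {∞, 2, 3, 13}.
v=2: v_2(a)=-15, v_2(b)=0; units ≡ 1, 7 (mod 8); ε·ε+αω+βω = 0·1+-15·0+0·0 ≡ 0  ⇒  (a,b)_2 = +1.
v=∞: -78 < 0 and 39 > 0  ⇒  (a,b)_∞ = +1.
v=3: a=3^1·(≡1), b=3^1·(≡1) mod 3; (1|3)=+1, (1|3)=+1; (−1)^{1·1·1}·(+1)^1·(+1)^1 = -1.
v=13: a=13^1·(≡11), b=13^1·(≡3) mod 13; (11|13)=-1, (3|13)=+1; (−1)^{1·1·6}·(-1)^1·(+1)^1 = -1.
|Ram(-78, 39)| = 2, even; anisotropic at {3, 13}.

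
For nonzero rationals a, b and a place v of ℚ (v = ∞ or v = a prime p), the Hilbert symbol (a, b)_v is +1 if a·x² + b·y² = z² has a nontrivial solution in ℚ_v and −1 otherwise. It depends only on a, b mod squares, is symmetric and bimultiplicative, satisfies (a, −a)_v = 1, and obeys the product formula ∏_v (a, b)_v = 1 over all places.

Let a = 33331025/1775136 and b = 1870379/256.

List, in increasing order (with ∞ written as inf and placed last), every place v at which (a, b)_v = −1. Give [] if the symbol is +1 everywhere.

[2, 3, 23, 41]

(a, b) ≡ (10626, 779) mod (ℚ^×)²; places V = {2, 3, 5, 7, 11, 13, 19, 23, 41, ∞}.
(a,b)_11: α=-1, u≡4; β=0, v≡9 (mod 11); (4|11)=+1, (9|11)=+1; sign (−1)^0·+1^0·+1^-1 = +1.
(a,b)_2: α=-5, β=-8; u≡1, v≡3 (mod 8); ε(u)ε(v)=0·1, αω(v)=-5·1, βω(u)=-8·0; sum ≡ 1  ⇒  -1.
(a,b)_13: α=2, u≡11; β=0, v≡12 (mod 13); (11|13)=-1, (12|13)=+1; sign (−1)^0·-1^0·+1^2 = +1.
(a,b)_19: α=0, u≡7; β=1, v≡15 (mod 19); (7|19)=+1, (15|19)=-1; sign (−1)^0·+1^1·-1^0 = +1.
(a,b)_23: α=1, u≡8; β=0, v≡14 (mod 23); (8|23)=+1, (14|23)=-1; sign (−1)^0·+1^0·-1^1 = -1.
(a,b)_∞: sgn(10626)=+, sgn(779)=+, so +1.
(a,b)_3: α=-1, u≡2; β=0, v≡2 (mod 3); (2|3)=-1, (2|3)=-1; sign (−1)^0·-1^0·-1^-1 = -1.
(a,b)_5: α=2, u≡1; β=0, v≡4 (mod 5); (1|5)=+1, (4|5)=+1; sign (−1)^0·+1^0·+1^2 = +1.
(a,b)_7: α=3, u≡6; β=4, v≡4 (mod 7); (6|7)=-1, (4|7)=+1; sign (−1)^0·-1^4·+1^3 = +1.
(a,b)_41: α=-2, u≡13; β=1, v≡15 (mod 41); (13|41)=-1, (15|41)=-1; sign (−1)^0·-1^1·-1^-2 = -1.
|Ram(10626, 779)| = 4, even; anisotropic at {2, 3, 23, 41}.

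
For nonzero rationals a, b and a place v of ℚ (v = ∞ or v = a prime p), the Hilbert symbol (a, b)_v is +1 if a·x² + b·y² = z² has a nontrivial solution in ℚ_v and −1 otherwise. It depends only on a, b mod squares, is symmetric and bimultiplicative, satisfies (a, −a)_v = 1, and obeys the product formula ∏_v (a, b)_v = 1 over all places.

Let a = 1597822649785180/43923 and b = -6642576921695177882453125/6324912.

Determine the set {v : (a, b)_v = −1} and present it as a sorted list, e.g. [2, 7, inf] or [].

[]

Mod squares: a ≡ 12765, b ≡ -111. Check v ∈ {∞, 2, 3, 5, 7, 11, 13, 23, 37}.
v=2: v_2(a)=2, v_2(b)=-4; units ≡ 5, 1 (mod 8); ε·ε+αω+βω = 0·0+2·0+-4·1 ≡ 0  ⇒  (a,b)_2 = +1.
v=23: a=23^1·(≡3), b=23^2·(≡13) mod 23; (3|23)=+1, (13|23)=+1; (−1)^{1·2·11}·(+1)^2·(+1)^1 = +1.
v=3: a=3^-1·(≡1), b=3^-3·(≡2) mod 3; (1|3)=+1, (2|3)=-1; (−1)^{-1·-3·1}·(+1)^-3·(-1)^-1 = +1.
v=∞: 12765 > 0 and -111 < 0  ⇒  (a,b)_∞ = +1.
v=37: a=37^3·(≡11), b=37^5·(≡28) mod 37; (11|37)=+1, (28|37)=+1; (−1)^{3·5·18}·(+1)^5·(+1)^3 = +1.
v=7: a=7^4·(≡1), b=7^4·(≡2) mod 7; (1|7)=+1, (2|7)=+1; (−1)^{4·4·3}·(+1)^4·(+1)^4 = +1.
v=11: a=11^-4·(≡9), b=11^-4·(≡10) mod 11; (9|11)=+1, (10|11)=-1; (−1)^{-4·-4·5}·(+1)^-4·(-1)^-4 = +1.
v=13: a=13^4·(≡12), b=13^6·(≡11) mod 13; (12|13)=+1, (11|13)=-1; (−1)^{4·6·6}·(+1)^6·(-1)^4 = +1.
v=5: a=5^1·(≡2), b=5^6·(≡4) mod 5; (2|5)=-1, (4|5)=+1; (−1)^{1·6·2}·(-1)^6·(+1)^1 = +1.
Ram(a, b) = ∅: the form 12765·x² + -111·y² − z² is isotropic over every ℚ_v, so by Hasse–Minkowski it is isotropic over ℚ.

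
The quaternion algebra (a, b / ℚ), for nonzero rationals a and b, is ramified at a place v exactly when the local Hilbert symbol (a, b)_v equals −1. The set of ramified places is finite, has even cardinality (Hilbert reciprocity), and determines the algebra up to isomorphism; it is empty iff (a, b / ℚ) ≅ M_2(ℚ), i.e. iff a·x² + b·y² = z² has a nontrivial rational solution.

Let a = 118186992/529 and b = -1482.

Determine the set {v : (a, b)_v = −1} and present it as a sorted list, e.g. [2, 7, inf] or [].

[2, 17]

(a, b) ≡ (6783, -1482) mod (ℚ^×)²; places V = {2, 3, 7, 11, 13, 17, 19, 23, ∞}.
(a,b)_3: α=3, u≡2; β=1, v≡1 (mod 3); (2|3)=-1, (1|3)=+1; sign (−1)^1·-1^1·+1^3 = +1.
(a,b)_2: α=4, β=1; u≡7, v≡3 (mod 8); ε(u)ε(v)=1·1, αω(v)=4·1, βω(u)=1·0; sum ≡ 1  ⇒  -1.
(a,b)_11: α=2, u≡7; β=0, v≡3 (mod 11); (7|11)=-1, (3|11)=+1; sign (−1)^0·-1^0·+1^2 = +1.
(a,b)_13: α=0, u≡3; β=1, v≡3 (mod 13); (3|13)=+1, (3|13)=+1; sign (−1)^0·+1^1·+1^0 = +1.
(a,b)_7: α=1, u≡6; β=0, v≡2 (mod 7); (6|7)=-1, (2|7)=+1; sign (−1)^0·-1^0·+1^1 = +1.
(a,b)_19: α=1, u≡14; β=1, v≡17 (mod 19); (14|19)=-1, (17|19)=+1; sign (−1)^1·-1^1·+1^1 = +1.
(a,b)_23: α=-2, u≡20; β=0, v≡13 (mod 23); (20|23)=-1, (13|23)=+1; sign (−1)^0·-1^0·+1^-2 = +1.
(a,b)_∞: sgn(6783)=+, sgn(-1482)=−, so +1.
(a,b)_17: α=1, u≡13; β=0, v≡14 (mod 17); (13|17)=+1, (14|17)=-1; sign (−1)^0·+1^0·-1^1 = -1.
Ram(6783, -1482) = {2, 17}; no ℚ_2-point on the conic.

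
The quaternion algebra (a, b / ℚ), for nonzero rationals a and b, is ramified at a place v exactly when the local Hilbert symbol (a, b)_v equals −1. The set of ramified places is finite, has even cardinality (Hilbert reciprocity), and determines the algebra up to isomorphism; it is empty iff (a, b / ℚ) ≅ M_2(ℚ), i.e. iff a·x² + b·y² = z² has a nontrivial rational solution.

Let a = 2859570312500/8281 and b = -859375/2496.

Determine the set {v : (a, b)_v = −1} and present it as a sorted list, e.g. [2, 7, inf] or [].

[3, 13]

Mod squares: a ≡ 5, b ≡ -2145. Check v ∈ {∞, 2, 3, 5, 7, 11, 13}.
v=2: v_2(a)=2, v_2(b)=-6; units ≡ 5, 7 (mod 8); ε·ε+αω+βω = 0·1+2·0+-6·1 ≡ 0  ⇒  (a,b)_2 = +1.
v=∞: 5 > 0 and -2145 < 0  ⇒  (a,b)_∞ = +1.
v=7: a=7^-2·(≡6), b=7^0·(≡2) mod 7; (6|7)=-1, (2|7)=+1; (−1)^{-2·0·3}·(-1)^0·(+1)^-2 = +1.
v=5: a=5^11·(≡4), b=5^7·(≡4) mod 5; (4|5)=+1, (4|5)=+1; (−1)^{11·7·2}·(+1)^7·(+1)^11 = +1.
v=3: a=3^0·(≡2), b=3^-1·(≡2) mod 3; (2|3)=-1, (2|3)=-1; (−1)^{0·-1·1}·(-1)^-1·(-1)^0 = -1.
v=13: a=13^-2·(≡7), b=13^-1·(≡12) mod 13; (7|13)=-1, (12|13)=+1; (−1)^{-2·-1·6}·(-1)^-1·(+1)^-2 = -1.
v=11: a=11^4·(≡1), b=11^1·(≡3) mod 11; (1|11)=+1, (3|11)=+1; (−1)^{4·1·5}·(+1)^1·(+1)^4 = +1.
|Ram(5, -2145)| = 2, even; anisotropic at {3, 13}.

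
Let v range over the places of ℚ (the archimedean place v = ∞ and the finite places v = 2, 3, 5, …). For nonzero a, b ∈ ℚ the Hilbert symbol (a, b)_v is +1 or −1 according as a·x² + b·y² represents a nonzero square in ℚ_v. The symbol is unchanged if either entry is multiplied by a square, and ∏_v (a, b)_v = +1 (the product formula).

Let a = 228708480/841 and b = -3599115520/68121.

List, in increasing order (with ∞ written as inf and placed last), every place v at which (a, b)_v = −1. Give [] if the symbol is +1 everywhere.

(a, b) ≡ (72930, -5005) mod (ℚ^×)²; places V = {2, 3, 5, 7, 11, 13, 17, 29, 53, ∞}.
(a,b)_17: α=1, u≡6; β=0, v≡3 (mod 17); (6|17)=-1, (3|17)=-1; sign (−1)^0·-1^0·-1^1 = -1.
(a,b)_5: α=1, u≡1; β=1, v≡1 (mod 5); (1|5)=+1, (1|5)=+1; sign (−1)^0·+1^1·+1^1 = +1.
(a,b)_2: α=7, β=8; u≡1, v≡3 (mod 8); ε(u)ε(v)=0·1, αω(v)=7·1, βω(u)=8·0; sum ≡ 1  ⇒  -1.
(a,b)_3: α=1, u≡1; β=-4, v≡2 (mod 3); (1|3)=+1, (2|3)=-1; sign (−1)^0·+1^-4·-1^1 = -1.
(a,b)_∞: sgn(72930)=+, sgn(-5005)=−, so +1.
(a,b)_7: α=2, u≡4; β=1, v≡5 (mod 7); (4|7)=+1, (5|7)=-1; sign (−1)^0·+1^1·-1^2 = +1.
(a,b)_13: α=1, u≡11; β=1, v≡6 (mod 13); (11|13)=-1, (6|13)=-1; sign (−1)^0·-1^1·-1^1 = +1.
(a,b)_29: α=-2, u≡9; β=-2, v≡18 (mod 29); (9|29)=+1, (18|29)=-1; sign (−1)^0·+1^-2·-1^-2 = +1.
(a,b)_53: α=0, u≡5; β=2, v≡3 (mod 53); (5|53)=-1, (3|53)=-1; sign (−1)^0·-1^2·-1^0 = +1.
(a,b)_11: α=1, u≡6; β=1, v≡2 (mod 11); (6|11)=-1, (2|11)=-1; sign (−1)^1·-1^1·-1^1 = -1.
(72930, -5005 / ℚ) ramifies at {2, 3, 11, 17}: a division algebra.

[2, 3, 11, 17]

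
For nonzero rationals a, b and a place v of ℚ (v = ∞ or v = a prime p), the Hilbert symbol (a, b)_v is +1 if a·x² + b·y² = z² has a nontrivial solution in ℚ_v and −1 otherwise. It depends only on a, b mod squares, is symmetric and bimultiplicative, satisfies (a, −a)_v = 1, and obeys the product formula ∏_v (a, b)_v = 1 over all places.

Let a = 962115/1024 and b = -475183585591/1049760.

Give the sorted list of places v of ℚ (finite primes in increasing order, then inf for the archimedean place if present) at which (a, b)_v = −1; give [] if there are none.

[2, 3, 11, 13]

(a, b) ≡ (19635, -24310) mod (ℚ^×)²; places V = {2, 3, 5, 7, 11, 13, 17, 31, 41, ∞}.
(a,b)_17: α=1, u≡9; β=1, v≡15 (mod 17); (9|17)=+1, (15|17)=+1; sign (−1)^0·+1^1·+1^1 = +1.
(a,b)_3: α=1, u≡2; β=-8, v≡2 (mod 3); (2|3)=-1, (2|3)=-1; sign (−1)^0·-1^-8·-1^1 = -1.
(a,b)_13: α=0, u≡5; β=1, v≡8 (mod 13); (5|13)=-1, (8|13)=-1; sign (−1)^0·-1^1·-1^0 = -1.
(a,b)_41: α=0, u≡32; β=2, v≡15 (mod 41); (32|41)=+1, (15|41)=-1; sign (−1)^0·+1^2·-1^0 = +1.
(a,b)_5: α=1, u≡2; β=-1, v≡2 (mod 5); (2|5)=-1, (2|5)=-1; sign (−1)^0·-1^-1·-1^1 = +1.
(a,b)_11: α=1, u≡4; β=3, v≡1 (mod 11); (4|11)=+1, (1|11)=+1; sign (−1)^1·+1^3·+1^1 = -1.
(a,b)_2: α=-10, β=-5; u≡3, v≡5 (mod 8); ε(u)ε(v)=1·0, αω(v)=-10·1, βω(u)=-5·1; sum ≡ 1  ⇒  -1.
(a,b)_7: α=3, u≡6; β=0, v≡4 (mod 7); (6|7)=-1, (4|7)=+1; sign (−1)^0·-1^0·+1^3 = +1.
(a,b)_31: α=0, u≡30; β=2, v≡8 (mod 31); (30|31)=-1, (8|31)=+1; sign (−1)^0·-1^2·+1^0 = +1.
(a,b)_∞: sgn(19635)=+, sgn(-24310)=−, so +1.
(19635, -24310 / ℚ) ramifies at {2, 3, 11, 13}: a division algebra.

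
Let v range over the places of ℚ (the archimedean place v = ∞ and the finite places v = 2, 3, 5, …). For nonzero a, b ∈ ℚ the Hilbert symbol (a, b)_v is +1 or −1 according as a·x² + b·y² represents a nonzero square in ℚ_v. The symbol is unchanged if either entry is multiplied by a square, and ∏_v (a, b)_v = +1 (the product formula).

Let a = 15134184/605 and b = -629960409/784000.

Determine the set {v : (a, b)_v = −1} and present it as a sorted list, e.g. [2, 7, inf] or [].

(a, b) ≡ (2101970, -56810) mod (ℚ^×)²; places V = {2, 3, 5, 7, 11, 13, 19, 23, 37, ∞}.
(a,b)_23: α=1, u≡10; β=1, v≡10 (mod 23); (10|23)=-1, (10|23)=-1; sign (−1)^1·-1^1·-1^1 = -1.
(a,b)_13: α=1, u≡10; β=1, v≡11 (mod 13); (10|13)=+1, (11|13)=-1; sign (−1)^0·+1^1·-1^1 = -1.
(a,b)_∞: sgn(2101970)=+, sgn(-56810)=−, so +1.
(a,b)_3: α=2, u≡2; β=4, v≡1 (mod 3); (2|3)=-1, (1|3)=+1; sign (−1)^0·-1^4·+1^2 = +1.
(a,b)_2: α=3, β=-7; u≡1, v≡3 (mod 8); ε(u)ε(v)=0·1, αω(v)=3·1, βω(u)=-7·0; sum ≡ 1  ⇒  -1.
(a,b)_11: α=-2, u≡2; β=0, v≡4 (mod 11); (2|11)=-1, (4|11)=+1; sign (−1)^0·-1^0·+1^-2 = +1.
(a,b)_37: α=1, u≡14; β=2, v≡17 (mod 37); (14|37)=-1, (17|37)=-1; sign (−1)^0·-1^2·-1^1 = -1.
(a,b)_5: α=-1, u≡4; β=-3, v≡3 (mod 5); (4|5)=+1, (3|5)=-1; sign (−1)^0·+1^-3·-1^-1 = -1.
(a,b)_7: α=0, u≡3; β=-2, v≡4 (mod 7); (3|7)=-1, (4|7)=+1; sign (−1)^0·-1^-2·+1^0 = +1.
(a,b)_19: α=1, u≡13; β=1, v≡2 (mod 19); (13|19)=-1, (2|19)=-1; sign (−1)^1·-1^1·-1^1 = -1.
|Ram(2101970, -56810)| = 6, even; anisotropic at {2, 5, 13, 19, 23, 37}.

[2, 5, 13, 19, 23, 37]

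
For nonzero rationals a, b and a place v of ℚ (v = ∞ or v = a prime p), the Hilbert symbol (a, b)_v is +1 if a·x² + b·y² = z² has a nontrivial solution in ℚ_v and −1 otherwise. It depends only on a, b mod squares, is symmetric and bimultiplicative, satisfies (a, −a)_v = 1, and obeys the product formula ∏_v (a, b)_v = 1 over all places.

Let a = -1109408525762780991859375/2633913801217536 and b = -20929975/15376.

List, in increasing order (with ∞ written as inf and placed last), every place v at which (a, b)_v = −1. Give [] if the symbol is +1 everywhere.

Mod squares: a ≡ -41514, b ≡ -6919. Check v ∈ {∞, 2, 3, 5, 11, 17, 19, 31, 37, 41}.
v=5: a=5^6·(≡1), b=5^2·(≡1) mod 5; (1|5)=+1, (1|5)=+1; (−1)^{6·2·2}·(+1)^2·(+1)^6 = +1.
v=11: a=11^11·(≡2), b=11^3·(≡3) mod 11; (2|11)=-1, (3|11)=+1; (−1)^{11·3·5}·(-1)^3·(+1)^11 = +1.
v=2: v_2(a)=-9, v_2(b)=-4; units ≡ 3, 1 (mod 8); ε·ε+αω+βω = 1·0+-9·0+-4·1 ≡ 0  ⇒  (a,b)_2 = +1.
v=31: a=31^0·(≡6), b=31^-2·(≡1) mod 31; (6|31)=-1, (1|31)=+1; (−1)^{0·-2·15}·(-1)^-2·(+1)^0 = +1.
v=3: a=3^-1·(≡1), b=3^0·(≡2) mod 3; (1|3)=+1, (2|3)=-1; (−1)^{-1·0·1}·(+1)^0·(-1)^-1 = -1.
v=∞: -41514 < 0 and -6919 < 0  ⇒  (a,b)_∞ = -1.
v=17: a=17^3·(≡14), b=17^1·(≡2) mod 17; (14|17)=-1, (2|17)=+1; (−1)^{3·1·8}·(-1)^1·(+1)^3 = -1.
v=41: a=41^-6·(≡17), b=41^0·(≡33) mod 41; (17|41)=-1, (33|41)=+1; (−1)^{-6·0·20}·(-1)^0·(+1)^-6 = +1.
v=19: a=19^-2·(≡6), b=19^0·(≡9) mod 19; (6|19)=+1, (9|19)=+1; (−1)^{-2·0·9}·(+1)^0·(+1)^-2 = +1.
v=37: a=37^3·(≡11), b=37^1·(≡22) mod 37; (11|37)=+1, (22|37)=-1; (−1)^{3·1·18}·(+1)^1·(-1)^3 = -1.
Ram(-41514, -6919) = {3, 17, 37, ∞}; no ℚ_3-point on the conic.

[3, 17, 37, inf]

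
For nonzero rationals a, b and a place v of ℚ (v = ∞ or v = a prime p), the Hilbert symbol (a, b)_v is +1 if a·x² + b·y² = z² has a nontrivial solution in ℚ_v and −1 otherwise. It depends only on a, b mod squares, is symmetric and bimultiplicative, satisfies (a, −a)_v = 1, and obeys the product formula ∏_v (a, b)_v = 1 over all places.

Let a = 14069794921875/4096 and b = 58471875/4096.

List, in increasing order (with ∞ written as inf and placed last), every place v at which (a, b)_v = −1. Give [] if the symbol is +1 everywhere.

(a, b) ≡ (3, 1155) mod (ℚ^×)²; places V = {2, 3, 5, 7, 11, ∞}.
(a,b)_2: α=-12, β=-12; u≡3, v≡3 (mod 8); ε(u)ε(v)=1·1, αω(v)=-12·1, βω(u)=-12·1; sum ≡ 1  ⇒  -1.
(a,b)_7: α=2, u≡6; β=1, v≡4 (mod 7); (6|7)=-1, (4|7)=+1; sign (−1)^0·-1^1·+1^2 = -1.
(a,b)_5: α=10, u≡2; β=5, v≡1 (mod 5); (2|5)=-1, (1|5)=+1; sign (−1)^0·-1^5·+1^10 = -1.
(a,b)_11: α=2, u≡4; β=1, v≡10 (mod 11); (4|11)=+1, (10|11)=-1; sign (−1)^0·+1^1·-1^2 = +1.
(a,b)_3: α=5, u≡1; β=5, v≡1 (mod 3); (1|3)=+1, (1|3)=+1; sign (−1)^1·+1^5·+1^5 = -1.
(a,b)_∞: sgn(3)=+, sgn(1155)=+, so +1.
|Ram(3, 1155)| = 4, even; anisotropic at {2, 3, 5, 7}.

[2, 3, 5, 7]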